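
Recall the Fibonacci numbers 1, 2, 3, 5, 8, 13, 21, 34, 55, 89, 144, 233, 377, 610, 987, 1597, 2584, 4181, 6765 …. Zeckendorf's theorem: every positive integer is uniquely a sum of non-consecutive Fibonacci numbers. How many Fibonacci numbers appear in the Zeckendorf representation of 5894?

4181 ≤ 5894 < 6765, so take 4181; remainder 1713
1597 ≤ 1713 < 2584, so take 1597; remainder 116
89 ≤ 116 < 144, so take 89; remainder 27
21 ≤ 27 < 34, so take 21; remainder 6
5 ≤ 6 < 8, so take 5; remainder 1
1 ≤ 1 < 2, so take 1; remainder 0
5894 = 4181 + 1597 + 89 + 21 + 5 + 1, which has 6 terms.

6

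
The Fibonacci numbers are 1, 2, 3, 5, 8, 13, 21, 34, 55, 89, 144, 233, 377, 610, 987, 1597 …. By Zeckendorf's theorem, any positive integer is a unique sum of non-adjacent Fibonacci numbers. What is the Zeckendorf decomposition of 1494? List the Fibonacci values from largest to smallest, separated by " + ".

Greedy algorithm:
1494 − 987 = 507
507 − 377 = 130
130 − 89 = 41
41 − 34 = 7
7 − 5 = 2
2 − 2 = 0
So 1494 = 987 + 377 + 89 + 34 + 5 + 2, with no two terms consecutive in the sequence.

987 + 377 + 89 + 34 + 5 + 2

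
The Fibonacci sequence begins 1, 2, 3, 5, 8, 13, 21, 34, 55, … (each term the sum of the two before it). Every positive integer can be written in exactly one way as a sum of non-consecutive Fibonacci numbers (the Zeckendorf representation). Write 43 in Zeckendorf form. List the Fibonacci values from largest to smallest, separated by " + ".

34 + 8 + 1

Repeatedly subtract the largest Fibonacci number that fits:
43: greatest Fibonacci not exceeding it is 34, leaving 9
9: greatest Fibonacci not exceeding it is 8, leaving 1
1: greatest Fibonacci not exceeding it is 1, leaving 0
So 43 = 34 + 8 + 1, with no two terms consecutive in the sequence.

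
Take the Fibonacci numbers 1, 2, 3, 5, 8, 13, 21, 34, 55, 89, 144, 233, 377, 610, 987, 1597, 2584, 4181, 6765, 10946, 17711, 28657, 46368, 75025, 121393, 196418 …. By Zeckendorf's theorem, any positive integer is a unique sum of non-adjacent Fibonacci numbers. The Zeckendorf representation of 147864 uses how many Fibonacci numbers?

Greedy algorithm:
147864: greatest Fibonacci not exceeding it is 121393, leaving 26471
26471: greatest Fibonacci not exceeding it is 17711, leaving 8760
8760: greatest Fibonacci not exceeding it is 6765, leaving 1995
1995: greatest Fibonacci not exceeding it is 1597, leaving 398
398: greatest Fibonacci not exceeding it is 377, leaving 21
21: greatest Fibonacci not exceeding it is 21, leaving 0
147864 = 121393 + 17711 + 6765 + 1597 + 377 + 21, which has 6 terms.

6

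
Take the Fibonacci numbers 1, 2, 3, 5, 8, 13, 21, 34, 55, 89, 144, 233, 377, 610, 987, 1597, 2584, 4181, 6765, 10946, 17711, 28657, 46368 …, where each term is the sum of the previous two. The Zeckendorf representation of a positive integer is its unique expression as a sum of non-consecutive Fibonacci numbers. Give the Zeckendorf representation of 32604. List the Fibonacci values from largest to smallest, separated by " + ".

subtract 28657 from 32604: 3947 remains
subtract 2584 from 3947: 1363 remains
subtract 987 from 1363: 376 remains
subtract 233 from 376: 143 remains
subtract 89 from 143: 54 remains
subtract 34 from 54: 20 remains
subtract 13 from 20: 7 remains
subtract 5 from 7: 2 remains
subtract 2 from 2: 0 remains
So 32604 = 28657 + 2584 + 987 + 233 + 89 + 34 + 13 + 5 + 2, with no two terms consecutive in the sequence.

28657 + 2584 + 987 + 233 + 89 + 34 + 13 + 5 + 2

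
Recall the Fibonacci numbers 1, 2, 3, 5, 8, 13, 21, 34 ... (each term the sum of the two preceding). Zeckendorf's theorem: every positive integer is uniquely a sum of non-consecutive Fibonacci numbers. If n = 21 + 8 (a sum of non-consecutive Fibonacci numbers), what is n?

21 + 8 = 29.

29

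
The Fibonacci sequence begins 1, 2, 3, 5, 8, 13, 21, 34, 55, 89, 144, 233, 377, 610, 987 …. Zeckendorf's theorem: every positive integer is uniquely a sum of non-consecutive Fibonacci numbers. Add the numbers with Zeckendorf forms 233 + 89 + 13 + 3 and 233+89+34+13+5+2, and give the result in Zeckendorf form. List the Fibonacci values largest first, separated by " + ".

610 + 89 + 13 + 2

The two numbers are 338 and 376, so their sum is 714.
Greedy algorithm:
714 − 610 = 104
104 − 89 = 15
15 − 13 = 2
2 − 2 = 0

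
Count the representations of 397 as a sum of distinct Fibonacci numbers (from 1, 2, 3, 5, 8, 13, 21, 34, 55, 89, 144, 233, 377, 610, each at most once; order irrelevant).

Starting from the Zeckendorf form and repeatedly splitting a term F_k into F_{k−1} + F_{k−2} (when neither is already used) reaches every representation.
397 = 377+13+5+2 = 233+144+13+5+2 = 233+89+55+13+5+2 = 233+89+34+21+13+5+2 — 4 representations.

4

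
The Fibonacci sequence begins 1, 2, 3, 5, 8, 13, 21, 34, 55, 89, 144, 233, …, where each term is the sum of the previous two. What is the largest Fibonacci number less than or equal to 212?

144

144 ≤ 212 < 233, so the largest Fibonacci number not exceeding 212 is 144.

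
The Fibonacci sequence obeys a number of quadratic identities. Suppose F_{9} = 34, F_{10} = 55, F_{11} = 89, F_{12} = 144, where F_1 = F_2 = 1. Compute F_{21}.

10946

By the addition formula F_{m+n} = F_m F_{n+1} + F_{m−1} F_n with m=10, n=11: F_{21} = 55·144 + 34·89 = 7920 + 3026 = 10946.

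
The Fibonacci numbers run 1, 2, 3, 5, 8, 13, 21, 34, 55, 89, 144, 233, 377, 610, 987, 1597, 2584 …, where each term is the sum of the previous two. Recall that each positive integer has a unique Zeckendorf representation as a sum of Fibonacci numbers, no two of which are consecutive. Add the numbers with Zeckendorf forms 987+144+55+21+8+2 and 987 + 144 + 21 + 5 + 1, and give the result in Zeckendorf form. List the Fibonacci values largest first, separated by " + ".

The two numbers are 1217 and 1158, so their sum is 2375.
2375 − 1597 = 778
778 − 610 = 168
168 − 144 = 24
24 − 21 = 3
3 − 3 = 0

1597 + 610 + 144 + 21 + 3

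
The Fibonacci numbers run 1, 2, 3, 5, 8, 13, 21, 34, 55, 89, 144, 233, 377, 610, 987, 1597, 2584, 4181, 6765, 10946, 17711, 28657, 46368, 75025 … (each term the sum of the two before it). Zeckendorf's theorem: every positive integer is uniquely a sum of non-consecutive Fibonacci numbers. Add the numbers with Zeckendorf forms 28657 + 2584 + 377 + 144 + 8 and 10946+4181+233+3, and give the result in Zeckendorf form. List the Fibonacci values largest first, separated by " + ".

The two numbers are 31770 and 15363, so their sum is 47133.
Greedily peel off the largest Fibonacci term at each step:
46368 ≤ 47133 < 75025, so take 46368; remainder 765
610 ≤ 765 < 987, so take 610; remainder 155
144 ≤ 155 < 233, so take 144; remainder 11
8 ≤ 11 < 13, so take 8; remainder 3
3 ≤ 3 < 5, so take 3; remainder 0

46368 + 610 + 144 + 8 + 3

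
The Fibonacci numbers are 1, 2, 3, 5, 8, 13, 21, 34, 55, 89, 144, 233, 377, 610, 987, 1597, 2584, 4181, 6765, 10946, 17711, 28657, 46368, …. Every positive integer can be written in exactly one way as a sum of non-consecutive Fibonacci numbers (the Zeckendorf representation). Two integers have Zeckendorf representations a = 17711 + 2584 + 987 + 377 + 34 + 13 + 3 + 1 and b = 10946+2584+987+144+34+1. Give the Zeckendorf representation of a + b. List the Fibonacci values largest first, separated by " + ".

The two numbers are 21710 and 14696, so their sum is 36406.
subtract 28657 from 36406: 7749 remains
subtract 6765 from 7749: 984 remains
subtract 610 from 984: 374 remains
subtract 233 from 374: 141 remains
subtract 89 from 141: 52 remains
subtract 34 from 52: 18 remains
subtract 13 from 18: 5 remains
subtract 5 from 5: 0 remains

28657 + 6765 + 610 + 233 + 89 + 34 + 13 + 5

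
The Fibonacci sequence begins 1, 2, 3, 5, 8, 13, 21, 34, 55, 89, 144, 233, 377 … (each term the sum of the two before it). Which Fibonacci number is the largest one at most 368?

233

233 ≤ 368 < 377, so the largest Fibonacci number not exceeding 368 is 233.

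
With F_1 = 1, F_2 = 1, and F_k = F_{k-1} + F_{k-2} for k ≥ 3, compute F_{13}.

233

Iterating the recurrence up to F_{5} = 5 and F_{4} = 3:
F_{6} = F_{5} + F_{4} = 5 + 3 = 8
F_{7} = F_{6} + F_{5} = 8 + 5 = 13
F_{8} = F_{7} + F_{6} = 13 + 8 = 21
F_{9} = F_{8} + F_{7} = 21 + 13 = 34
F_{10} = F_{9} + F_{8} = 34 + 21 = 55
F_{11} = F_{10} + F_{9} = 55 + 34 = 89
F_{12} = F_{11} + F_{10} = 89 + 55 = 144
F_{13} = F_{12} + F_{11} = 144 + 89 = 233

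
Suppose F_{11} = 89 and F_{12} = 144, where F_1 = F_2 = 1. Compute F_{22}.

17711

By the doubling identity F_{2k} = F_k(2F_{k+1} − F_k): F_{22} = 89·(2·144 − 89) = 89·199 = 17711.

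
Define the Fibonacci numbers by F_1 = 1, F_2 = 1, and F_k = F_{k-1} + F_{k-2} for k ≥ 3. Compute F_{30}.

Iterating the recurrence up to F_{23} = 28657 and F_{22} = 17711:
F_{24} = F_{23} + F_{22} = 28657 + 17711 = 46368
F_{25} = F_{24} + F_{23} = 46368 + 28657 = 75025
F_{26} = F_{25} + F_{24} = 75025 + 46368 = 121393
F_{27} = F_{26} + F_{25} = 121393 + 75025 = 196418
F_{28} = F_{27} + F_{26} = 196418 + 121393 = 317811
F_{29} = F_{28} + F_{27} = 317811 + 196418 = 514229
F_{30} = F_{29} + F_{28} = 514229 + 317811 = 832040

832040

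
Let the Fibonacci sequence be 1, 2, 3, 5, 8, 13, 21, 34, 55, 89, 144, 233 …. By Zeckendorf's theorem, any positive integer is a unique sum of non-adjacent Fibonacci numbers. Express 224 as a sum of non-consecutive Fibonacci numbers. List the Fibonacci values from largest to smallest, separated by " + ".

224 − 144 = 80
80 − 55 = 25
25 − 21 = 4
4 − 3 = 1
1 − 1 = 0
So 224 = 144 + 55 + 21 + 3 + 1, with no two terms consecutive in the sequence.

144 + 55 + 21 + 3 + 1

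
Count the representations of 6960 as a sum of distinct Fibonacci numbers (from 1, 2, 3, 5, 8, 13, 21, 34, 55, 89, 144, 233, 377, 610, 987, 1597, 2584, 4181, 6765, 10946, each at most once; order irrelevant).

27

6960 = 6765+144+34+13+3+1 = 6765+144+34+8+5+3+1 = 6765+89+55+34+13+3+1 = 4181+2584+144+34+13+3+1 = 6765+144+21+13+8+5+3+1 = … (22 more), for 27 in all.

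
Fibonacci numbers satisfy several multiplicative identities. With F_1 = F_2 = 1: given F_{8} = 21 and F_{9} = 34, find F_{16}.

987

By the doubling identity F_{2k} = F_k(2F_{k+1} − F_k): F_{16} = 21·(2·34 − 21) = 21·47 = 987.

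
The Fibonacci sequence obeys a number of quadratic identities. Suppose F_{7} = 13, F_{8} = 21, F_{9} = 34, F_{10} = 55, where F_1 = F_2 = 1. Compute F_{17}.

By the addition formula F_{m+n} = F_m F_{n+1} + F_{m−1} F_n with m=10, n=7: F_{17} = 55·21 + 34·13 = 1155 + 442 = 1597.

1597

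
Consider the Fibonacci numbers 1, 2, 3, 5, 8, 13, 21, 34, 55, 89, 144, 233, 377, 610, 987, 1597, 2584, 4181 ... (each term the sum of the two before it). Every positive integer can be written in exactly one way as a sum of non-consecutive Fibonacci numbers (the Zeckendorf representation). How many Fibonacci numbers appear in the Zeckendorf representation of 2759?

2759 − 2584 = 175
175 − 144 = 31
31 − 21 = 10
10 − 8 = 2
2 − 2 = 0
2759 = 2584 + 144 + 21 + 8 + 2, which has 5 terms.

5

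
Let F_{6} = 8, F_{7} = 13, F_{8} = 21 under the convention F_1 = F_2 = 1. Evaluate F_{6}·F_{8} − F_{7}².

8·21 − 13² = 168 − 169 = -1. (Cassini's identity: F_{k−1}F_{k+1} − F_k² = (−1)^k.)

-1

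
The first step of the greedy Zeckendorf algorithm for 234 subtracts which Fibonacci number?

233

233 ≤ 234 < 377, so the largest Fibonacci number not exceeding 234 is 233.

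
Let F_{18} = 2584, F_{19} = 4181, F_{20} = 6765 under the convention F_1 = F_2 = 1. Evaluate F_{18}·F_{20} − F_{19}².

-1

2584·6765 − 4181² = 17480760 − 17480761 = -1. (Cassini's identity: F_{k−1}F_{k+1} − F_k² = (−1)^k.)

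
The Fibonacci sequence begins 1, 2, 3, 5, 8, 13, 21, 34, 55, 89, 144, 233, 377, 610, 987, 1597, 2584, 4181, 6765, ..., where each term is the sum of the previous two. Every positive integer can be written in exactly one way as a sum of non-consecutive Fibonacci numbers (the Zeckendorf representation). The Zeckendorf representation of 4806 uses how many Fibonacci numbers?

Greedy algorithm:
subtract 4181 from 4806: 625 remains
subtract 610 from 625: 15 remains
subtract 13 from 15: 2 remains
subtract 2 from 2: 0 remains
4806 = 4181 + 610 + 13 + 2, which has 4 terms.

4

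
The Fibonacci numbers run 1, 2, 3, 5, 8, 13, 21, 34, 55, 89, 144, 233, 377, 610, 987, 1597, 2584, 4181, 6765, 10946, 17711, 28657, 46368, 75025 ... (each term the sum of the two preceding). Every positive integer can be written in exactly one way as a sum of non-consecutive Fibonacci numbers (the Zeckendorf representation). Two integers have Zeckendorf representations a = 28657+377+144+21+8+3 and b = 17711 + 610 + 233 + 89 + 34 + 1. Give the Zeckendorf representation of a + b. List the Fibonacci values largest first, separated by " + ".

The two numbers are 29210 and 18678, so their sum is 47888.
47888: greatest Fibonacci not exceeding it is 46368, leaving 1520
1520: greatest Fibonacci not exceeding it is 987, leaving 533
533: greatest Fibonacci not exceeding it is 377, leaving 156
156: greatest Fibonacci not exceeding it is 144, leaving 12
12: greatest Fibonacci not exceeding it is 8, leaving 4
4: greatest Fibonacci not exceeding it is 3, leaving 1
1: greatest Fibonacci not exceeding it is 1, leaving 0

46368 + 987 + 377 + 144 + 8 + 3 + 1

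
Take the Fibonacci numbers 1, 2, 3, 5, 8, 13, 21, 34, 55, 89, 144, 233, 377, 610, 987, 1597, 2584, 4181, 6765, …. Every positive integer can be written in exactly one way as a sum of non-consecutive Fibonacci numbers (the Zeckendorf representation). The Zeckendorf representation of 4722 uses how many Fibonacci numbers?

Greedily peel off the largest Fibonacci term at each step:
take 4181 (≤ 4722); 4722 − 4181 = 541
take 377 (≤ 541); 541 − 377 = 164
take 144 (≤ 164); 164 − 144 = 20
take 13 (≤ 20); 20 − 13 = 7
take 5 (≤ 7); 7 − 5 = 2
take 2 (≤ 2); 2 − 2 = 0
4722 = 4181 + 377 + 144 + 13 + 5 + 2, which has 6 terms.

6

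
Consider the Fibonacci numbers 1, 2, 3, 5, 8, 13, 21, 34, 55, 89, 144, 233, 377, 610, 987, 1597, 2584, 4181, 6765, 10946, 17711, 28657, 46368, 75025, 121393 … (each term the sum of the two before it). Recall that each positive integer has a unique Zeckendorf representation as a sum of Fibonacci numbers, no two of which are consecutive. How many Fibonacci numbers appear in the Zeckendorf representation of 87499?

75025 ≤ 87499 < 121393, so take 75025; remainder 12474
10946 ≤ 12474 < 17711, so take 10946; remainder 1528
987 ≤ 1528 < 1597, so take 987; remainder 541
377 ≤ 541 < 610, so take 377; remainder 164
144 ≤ 164 < 233, so take 144; remainder 20
13 ≤ 20 < 21, so take 13; remainder 7
5 ≤ 7 < 8, so take 5; remainder 2
2 ≤ 2 < 3, so take 2; remainder 0
87499 = 75025 + 10946 + 987 + 377 + 144 + 13 + 5 + 2, which has 8 terms.

8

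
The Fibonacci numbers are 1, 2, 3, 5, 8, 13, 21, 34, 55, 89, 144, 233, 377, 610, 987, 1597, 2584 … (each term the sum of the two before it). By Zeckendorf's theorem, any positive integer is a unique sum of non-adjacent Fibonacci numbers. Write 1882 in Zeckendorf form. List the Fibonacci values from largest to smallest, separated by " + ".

take 1597 (≤ 1882); 1882 − 1597 = 285
take 233 (≤ 285); 285 − 233 = 52
take 34 (≤ 52); 52 − 34 = 18
take 13 (≤ 18); 18 − 13 = 5
take 5 (≤ 5); 5 − 5 = 0
So 1882 = 1597 + 233 + 34 + 13 + 5, with no two terms consecutive in the sequence.

1597 + 233 + 34 + 13 + 5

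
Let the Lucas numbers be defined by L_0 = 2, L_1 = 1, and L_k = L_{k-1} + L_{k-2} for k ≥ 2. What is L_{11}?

199

Iterating the recurrence up to L_{6} = 18 and L_{5} = 11:
L_{7} = L_{6} + L_{5} = 18 + 11 = 29
L_{8} = L_{7} + L_{6} = 29 + 18 = 47
L_{9} = L_{8} + L_{7} = 47 + 29 = 76
L_{10} = L_{9} + L_{8} = 76 + 47 = 123
L_{11} = L_{10} + L_{9} = 123 + 76 = 199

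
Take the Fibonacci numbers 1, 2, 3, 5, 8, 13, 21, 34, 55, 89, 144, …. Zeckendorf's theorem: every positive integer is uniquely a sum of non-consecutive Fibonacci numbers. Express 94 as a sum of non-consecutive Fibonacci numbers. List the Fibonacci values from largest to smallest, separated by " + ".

89 + 5

Repeatedly subtract the largest Fibonacci number that fits:
94 − 89 = 5
5 − 5 = 0
So 94 = 89 + 5, with no two terms consecutive in the sequence.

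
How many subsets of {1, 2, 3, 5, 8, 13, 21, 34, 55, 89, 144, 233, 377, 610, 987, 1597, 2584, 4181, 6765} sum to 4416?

19

4416 = 4181+233+2 = 4181+144+89+2 = 2584+1597+233+2 = 4181+144+55+34+2 = 2584+1597+144+89+2 = … (14 more), for 19 in all.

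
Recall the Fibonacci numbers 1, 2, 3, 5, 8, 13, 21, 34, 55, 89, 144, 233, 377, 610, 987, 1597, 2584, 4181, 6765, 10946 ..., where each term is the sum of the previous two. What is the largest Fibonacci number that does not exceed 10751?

6765 ≤ 10751 < 10946, so the largest Fibonacci number not exceeding 10751 is 6765.

6765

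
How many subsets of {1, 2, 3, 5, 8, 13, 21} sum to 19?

Each representation comes from the Zeckendorf form by replacing some F_k with F_{k−1} + F_{k−2} where possible.
19 = 13+5+1 = 13+3+2+1 = 8+5+3+2+1 — 3 representations.

3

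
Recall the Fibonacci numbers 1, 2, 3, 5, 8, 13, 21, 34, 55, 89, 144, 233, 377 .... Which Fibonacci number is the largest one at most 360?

233 ≤ 360 < 377, so the largest Fibonacci number not exceeding 360 is 233.

233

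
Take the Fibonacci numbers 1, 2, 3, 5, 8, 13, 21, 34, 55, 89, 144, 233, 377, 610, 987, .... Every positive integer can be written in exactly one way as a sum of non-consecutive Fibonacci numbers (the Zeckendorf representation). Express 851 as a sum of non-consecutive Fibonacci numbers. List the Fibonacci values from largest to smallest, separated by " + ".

610 + 233 + 8

take 610 (≤ 851); 851 − 610 = 241
take 233 (≤ 241); 241 − 233 = 8
take 8 (≤ 8); 8 − 8 = 0
So 851 = 610 + 233 + 8, with no two terms consecutive in the sequence.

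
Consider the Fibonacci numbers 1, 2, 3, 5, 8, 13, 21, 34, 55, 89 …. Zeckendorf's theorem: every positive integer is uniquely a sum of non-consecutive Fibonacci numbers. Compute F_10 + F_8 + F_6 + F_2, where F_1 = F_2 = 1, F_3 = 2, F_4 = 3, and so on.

85

F_10 + F_8 + F_6 + F_2 = 55 + 21 + 8 + 1 = 85.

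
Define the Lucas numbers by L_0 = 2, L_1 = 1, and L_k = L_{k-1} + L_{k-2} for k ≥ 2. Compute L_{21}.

24476

Iterating the recurrence up to L_{16} = 2207 and L_{15} = 1364:
L_{17} = L_{16} + L_{15} = 2207 + 1364 = 3571
L_{18} = L_{17} + L_{16} = 3571 + 2207 = 5778
L_{19} = L_{18} + L_{17} = 5778 + 3571 = 9349
L_{20} = L_{19} + L_{18} = 9349 + 5778 = 15127
L_{21} = L_{20} + L_{19} = 15127 + 9349 = 24476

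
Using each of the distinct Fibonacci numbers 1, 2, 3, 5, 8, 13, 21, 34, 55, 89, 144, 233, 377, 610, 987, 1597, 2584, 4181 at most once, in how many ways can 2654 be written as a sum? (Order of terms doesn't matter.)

Starting from the Zeckendorf form and repeatedly splitting a term F_k into F_{k−1} + F_{k−2} (when neither is already used) reaches every representation.
2654 = 2584+55+13+2 = 2584+55+8+5+2 = 2584+34+21+13+2 = … (15 more), for 18 in all.

18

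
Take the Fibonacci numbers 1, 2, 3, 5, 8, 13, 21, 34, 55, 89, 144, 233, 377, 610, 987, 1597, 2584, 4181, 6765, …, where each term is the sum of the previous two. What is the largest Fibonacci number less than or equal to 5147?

4181 ≤ 5147 < 6765, so the largest Fibonacci number not exceeding 5147 is 4181.

4181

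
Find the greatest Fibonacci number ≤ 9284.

6765 ≤ 9284 < 10946, so the largest Fibonacci number not exceeding 9284 is 6765.

6765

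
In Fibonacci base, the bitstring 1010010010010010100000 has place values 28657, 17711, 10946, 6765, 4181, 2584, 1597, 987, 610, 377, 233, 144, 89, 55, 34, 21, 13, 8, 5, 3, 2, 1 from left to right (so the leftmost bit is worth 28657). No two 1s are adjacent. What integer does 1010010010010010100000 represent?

42988

Summing the place values of the 1 bits: 28657 + 10946 + 2584 + 610 + 144 + 34 + 13 = 42988.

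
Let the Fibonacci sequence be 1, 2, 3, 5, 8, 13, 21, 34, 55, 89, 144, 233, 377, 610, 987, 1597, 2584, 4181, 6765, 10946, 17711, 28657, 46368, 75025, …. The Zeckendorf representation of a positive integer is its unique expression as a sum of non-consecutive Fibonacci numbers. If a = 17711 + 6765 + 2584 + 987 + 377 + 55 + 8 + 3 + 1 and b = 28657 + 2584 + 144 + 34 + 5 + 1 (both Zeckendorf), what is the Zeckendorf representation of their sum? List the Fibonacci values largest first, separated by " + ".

46368 + 10946 + 2584 + 13 + 5

The two numbers are 28491 and 31425, so their sum is 59916.
59916 − 46368 = 13548
13548 − 10946 = 2602
2602 − 2584 = 18
18 − 13 = 5
5 − 5 = 0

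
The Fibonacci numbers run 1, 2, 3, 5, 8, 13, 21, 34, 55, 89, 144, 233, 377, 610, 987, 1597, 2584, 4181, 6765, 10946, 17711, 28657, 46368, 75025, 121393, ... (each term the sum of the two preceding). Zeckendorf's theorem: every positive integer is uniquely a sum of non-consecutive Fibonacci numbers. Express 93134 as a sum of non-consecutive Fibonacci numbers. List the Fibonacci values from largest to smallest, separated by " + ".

Greedy algorithm:
subtract 75025 from 93134: 18109 remains
subtract 17711 from 18109: 398 remains
subtract 377 from 398: 21 remains
subtract 21 from 21: 0 remains
So 93134 = 75025 + 17711 + 377 + 21, with no two terms consecutive in the sequence.

75025 + 17711 + 377 + 21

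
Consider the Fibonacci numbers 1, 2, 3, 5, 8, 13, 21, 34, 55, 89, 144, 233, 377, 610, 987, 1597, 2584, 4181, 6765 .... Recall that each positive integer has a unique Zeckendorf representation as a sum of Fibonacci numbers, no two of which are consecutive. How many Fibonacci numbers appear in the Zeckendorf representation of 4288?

4

Repeatedly subtract the largest Fibonacci number that fits:
4288: greatest Fibonacci not exceeding it is 4181, leaving 107
107: greatest Fibonacci not exceeding it is 89, leaving 18
18: greatest Fibonacci not exceeding it is 13, leaving 5
5: greatest Fibonacci not exceeding it is 5, leaving 0
4288 = 4181 + 89 + 13 + 5, which has 4 terms.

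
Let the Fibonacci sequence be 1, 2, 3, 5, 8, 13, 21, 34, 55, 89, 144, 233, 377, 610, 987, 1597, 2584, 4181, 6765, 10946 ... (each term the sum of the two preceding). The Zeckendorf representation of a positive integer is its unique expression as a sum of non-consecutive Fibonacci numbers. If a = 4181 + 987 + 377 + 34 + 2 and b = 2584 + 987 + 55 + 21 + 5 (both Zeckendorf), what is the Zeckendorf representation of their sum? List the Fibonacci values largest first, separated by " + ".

6765 + 1597 + 610 + 233 + 21 + 5 + 2

The two numbers are 5581 and 3652, so their sum is 9233.
take 6765 (≤ 9233); 9233 − 6765 = 2468
take 1597 (≤ 2468); 2468 − 1597 = 871
take 610 (≤ 871); 871 − 610 = 261
take 233 (≤ 261); 261 − 233 = 28
take 21 (≤ 28); 28 − 21 = 7
take 5 (≤ 7); 7 − 5 = 2
take 2 (≤ 2); 2 − 2 = 0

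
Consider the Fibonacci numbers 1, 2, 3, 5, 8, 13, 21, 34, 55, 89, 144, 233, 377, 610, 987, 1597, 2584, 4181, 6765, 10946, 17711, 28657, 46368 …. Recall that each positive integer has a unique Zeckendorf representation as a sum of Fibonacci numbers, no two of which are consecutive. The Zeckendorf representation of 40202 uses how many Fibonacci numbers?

40202 − 28657 = 11545
11545 − 10946 = 599
599 − 377 = 222
222 − 144 = 78
78 − 55 = 23
23 − 21 = 2
2 − 2 = 0
40202 = 28657 + 10946 + 377 + 144 + 55 + 21 + 2, which has 7 terms.

7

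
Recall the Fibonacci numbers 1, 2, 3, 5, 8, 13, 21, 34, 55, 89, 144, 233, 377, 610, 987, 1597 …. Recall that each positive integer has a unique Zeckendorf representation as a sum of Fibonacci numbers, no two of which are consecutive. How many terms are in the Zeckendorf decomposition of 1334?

6

Repeatedly subtract the largest Fibonacci number that fits:
subtract 987 from 1334: 347 remains
subtract 233 from 347: 114 remains
subtract 89 from 114: 25 remains
subtract 21 from 25: 4 remains
subtract 3 from 4: 1 remains
subtract 1 from 1: 0 remains
1334 = 987 + 233 + 89 + 21 + 3 + 1, which has 6 terms.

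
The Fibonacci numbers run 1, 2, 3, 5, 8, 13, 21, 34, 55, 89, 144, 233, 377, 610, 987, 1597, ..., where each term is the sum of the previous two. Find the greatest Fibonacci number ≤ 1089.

987 ≤ 1089 < 1597, so the largest Fibonacci number not exceeding 1089 is 987.

987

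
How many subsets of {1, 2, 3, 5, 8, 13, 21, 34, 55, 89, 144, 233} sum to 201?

201 = 144+55+2 = 144+34+21+2 = 144+34+13+8+2 = 89+55+34+21+2 = … (3 more), for 7 in all.

7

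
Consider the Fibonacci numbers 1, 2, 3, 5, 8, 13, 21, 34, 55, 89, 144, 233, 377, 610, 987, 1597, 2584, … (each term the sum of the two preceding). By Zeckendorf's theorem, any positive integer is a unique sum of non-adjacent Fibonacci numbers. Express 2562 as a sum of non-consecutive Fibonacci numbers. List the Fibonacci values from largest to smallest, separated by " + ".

Greedy algorithm:
subtract 1597 from 2562: 965 remains
subtract 610 from 965: 355 remains
subtract 233 from 355: 122 remains
subtract 89 from 122: 33 remains
subtract 21 from 33: 12 remains
subtract 8 from 12: 4 remains
subtract 3 from 4: 1 remains
subtract 1 from 1: 0 remains
So 2562 = 1597 + 610 + 233 + 89 + 21 + 8 + 3 + 1, with no two terms consecutive in the sequence.

1597 + 610 + 233 + 89 + 21 + 8 + 3 + 1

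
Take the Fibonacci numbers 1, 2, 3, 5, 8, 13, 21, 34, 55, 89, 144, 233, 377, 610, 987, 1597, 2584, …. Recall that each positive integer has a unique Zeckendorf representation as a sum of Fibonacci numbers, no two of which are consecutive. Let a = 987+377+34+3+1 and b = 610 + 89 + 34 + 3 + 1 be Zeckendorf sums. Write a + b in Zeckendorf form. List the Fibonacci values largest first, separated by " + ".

The two numbers are 1402 and 737, so their sum is 2139.
Repeatedly subtract the largest Fibonacci number that fits:
take 1597 (≤ 2139); 2139 − 1597 = 542
take 377 (≤ 542); 542 − 377 = 165
take 144 (≤ 165); 165 − 144 = 21
take 21 (≤ 21); 21 − 21 = 0

1597 + 377 + 144 + 21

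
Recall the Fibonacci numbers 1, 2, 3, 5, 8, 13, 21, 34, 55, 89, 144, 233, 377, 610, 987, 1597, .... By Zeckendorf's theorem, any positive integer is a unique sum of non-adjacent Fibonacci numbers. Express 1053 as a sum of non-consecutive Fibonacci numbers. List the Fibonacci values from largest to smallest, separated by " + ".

Repeatedly subtract the largest Fibonacci number that fits:
largest Fibonacci ≤ 1053 is 987; 1053 − 987 = 66
largest Fibonacci ≤ 66 is 55; 66 − 55 = 11
largest Fibonacci ≤ 11 is 8; 11 − 8 = 3
largest Fibonacci ≤ 3 is 3; 3 − 3 = 0
So 1053 = 987 + 55 + 8 + 3, with no two terms consecutive in the sequence.

987 + 55 + 8 + 3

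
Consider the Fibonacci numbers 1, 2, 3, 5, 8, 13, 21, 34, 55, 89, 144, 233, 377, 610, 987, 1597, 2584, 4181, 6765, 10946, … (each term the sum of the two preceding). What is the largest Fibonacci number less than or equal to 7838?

6765

6765 ≤ 7838 < 10946, so the largest Fibonacci number not exceeding 7838 is 6765.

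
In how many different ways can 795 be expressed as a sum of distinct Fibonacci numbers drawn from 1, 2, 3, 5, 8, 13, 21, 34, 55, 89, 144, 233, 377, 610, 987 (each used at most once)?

8

Each representation comes from the Zeckendorf form by replacing some F_k with F_{k−1} + F_{k−2} where possible.
795 = 610+144+34+5+2 = 610+144+21+13+5+2 = 610+89+55+34+5+2 = 377+233+144+34+5+2 = 610+89+55+21+13+5+2 = … (3 more), for 8 in all.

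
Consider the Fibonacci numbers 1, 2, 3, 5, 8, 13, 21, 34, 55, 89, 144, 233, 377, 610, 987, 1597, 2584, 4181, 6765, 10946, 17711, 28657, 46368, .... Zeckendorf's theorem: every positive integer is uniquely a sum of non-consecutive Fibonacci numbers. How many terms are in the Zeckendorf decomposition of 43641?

28657 ≤ 43641 < 46368, so take 28657; remainder 14984
10946 ≤ 14984 < 17711, so take 10946; remainder 4038
2584 ≤ 4038 < 4181, so take 2584; remainder 1454
987 ≤ 1454 < 1597, so take 987; remainder 467
377 ≤ 467 < 610, so take 377; remainder 90
89 ≤ 90 < 144, so take 89; remainder 1
1 ≤ 1 < 2, so take 1; remainder 0
43641 = 28657 + 10946 + 2584 + 987 + 377 + 89 + 1, which has 7 terms.

7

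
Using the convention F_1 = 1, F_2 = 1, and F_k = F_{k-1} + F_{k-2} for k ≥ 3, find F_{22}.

Iterating the recurrence up to F_{17} = 1597 and F_{16} = 987:
F_{18} = F_{17} + F_{16} = 1597 + 987 = 2584
F_{19} = F_{18} + F_{17} = 2584 + 1597 = 4181
F_{20} = F_{19} + F_{18} = 4181 + 2584 = 6765
F_{21} = F_{20} + F_{19} = 6765 + 4181 = 10946
F_{22} = F_{21} + F_{20} = 10946 + 6765 = 17711

17711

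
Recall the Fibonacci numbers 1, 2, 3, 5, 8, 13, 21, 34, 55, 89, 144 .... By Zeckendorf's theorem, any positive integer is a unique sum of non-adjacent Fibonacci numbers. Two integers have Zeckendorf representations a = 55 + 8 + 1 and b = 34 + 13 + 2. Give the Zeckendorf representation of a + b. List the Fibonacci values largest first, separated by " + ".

89 + 21 + 3

The two numbers are 64 and 49, so their sum is 113.
Greedy algorithm:
89 ≤ 113 < 144, so take 89; remainder 24
21 ≤ 24 < 34, so take 21; remainder 3
3 ≤ 3 < 5, so take 3; remainder 0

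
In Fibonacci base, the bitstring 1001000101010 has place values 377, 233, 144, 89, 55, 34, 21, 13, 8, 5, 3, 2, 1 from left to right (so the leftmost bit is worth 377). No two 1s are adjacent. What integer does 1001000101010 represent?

486

Summing the place values of the 1 bits: 377 + 89 + 13 + 5 + 2 = 486.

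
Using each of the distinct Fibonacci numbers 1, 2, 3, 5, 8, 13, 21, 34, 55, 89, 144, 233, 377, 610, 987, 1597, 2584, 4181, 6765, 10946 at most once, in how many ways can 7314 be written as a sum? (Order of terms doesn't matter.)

27

7314 = 6765+377+144+21+5+2 = 6765+377+144+13+8+5+2 = 6765+377+89+55+21+5+2 = 4181+2584+377+144+21+5+2 = 6765+377+89+55+13+8+5+2 = … (22 more), for 27 in all.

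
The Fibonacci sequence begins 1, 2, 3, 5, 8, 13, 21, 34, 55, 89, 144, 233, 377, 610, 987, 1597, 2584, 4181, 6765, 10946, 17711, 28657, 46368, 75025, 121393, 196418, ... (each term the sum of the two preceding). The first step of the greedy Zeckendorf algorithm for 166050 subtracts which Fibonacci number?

121393 ≤ 166050 < 196418, so the largest Fibonacci number not exceeding 166050 is 121393.

121393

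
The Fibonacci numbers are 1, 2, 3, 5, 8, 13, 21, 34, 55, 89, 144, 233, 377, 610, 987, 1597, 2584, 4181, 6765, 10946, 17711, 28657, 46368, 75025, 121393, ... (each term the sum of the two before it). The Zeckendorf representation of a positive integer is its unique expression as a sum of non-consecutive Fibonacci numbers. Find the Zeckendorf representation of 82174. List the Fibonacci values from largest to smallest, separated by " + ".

Greedily peel off the largest Fibonacci term at each step:
82174 − 75025 = 7149
7149 − 6765 = 384
384 − 377 = 7
7 − 5 = 2
2 − 2 = 0
So 82174 = 75025 + 6765 + 377 + 5 + 2, with no two terms consecutive in the sequence.

75025 + 6765 + 377 + 5 + 2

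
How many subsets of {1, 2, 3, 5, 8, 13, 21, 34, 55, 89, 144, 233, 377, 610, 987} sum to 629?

Each representation comes from the Zeckendorf form by replacing some F_k with F_{k−1} + F_{k−2} where possible.
629 = 610+13+5+1 = 610+13+3+2+1 = 377+233+13+5+1 = 610+8+5+3+2+1 = 377+233+13+3+2+1 = … (8 more), for 13 in all.

13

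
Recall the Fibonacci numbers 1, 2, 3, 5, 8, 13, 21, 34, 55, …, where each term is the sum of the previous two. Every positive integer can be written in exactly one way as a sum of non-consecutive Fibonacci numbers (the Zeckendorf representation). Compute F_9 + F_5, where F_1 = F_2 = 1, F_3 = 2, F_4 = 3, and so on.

39

F_9 + F_5 = 34 + 5 = 39.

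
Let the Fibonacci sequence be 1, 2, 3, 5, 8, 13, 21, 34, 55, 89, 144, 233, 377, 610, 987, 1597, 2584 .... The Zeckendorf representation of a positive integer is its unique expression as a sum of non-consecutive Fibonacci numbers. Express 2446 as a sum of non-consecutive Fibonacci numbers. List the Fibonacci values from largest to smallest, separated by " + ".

subtract 1597 from 2446: 849 remains
subtract 610 from 849: 239 remains
subtract 233 from 239: 6 remains
subtract 5 from 6: 1 remains
subtract 1 from 1: 0 remains
So 2446 = 1597 + 610 + 233 + 5 + 1, with no two terms consecutive in the sequence.

1597 + 610 + 233 + 5 + 1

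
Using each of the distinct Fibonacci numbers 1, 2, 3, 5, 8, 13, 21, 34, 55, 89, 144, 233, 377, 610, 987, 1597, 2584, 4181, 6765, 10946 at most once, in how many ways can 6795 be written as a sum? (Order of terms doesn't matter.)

19

6795 = 6765+21+8+1 = 6765+21+5+3+1 = 4181+2584+21+8+1 = 6765+13+8+5+3+1 = 4181+2584+21+5+3+1 = … (14 more), for 19 in all.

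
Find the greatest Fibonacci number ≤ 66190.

46368 ≤ 66190 < 75025, so the largest Fibonacci number not exceeding 66190 is 46368.

46368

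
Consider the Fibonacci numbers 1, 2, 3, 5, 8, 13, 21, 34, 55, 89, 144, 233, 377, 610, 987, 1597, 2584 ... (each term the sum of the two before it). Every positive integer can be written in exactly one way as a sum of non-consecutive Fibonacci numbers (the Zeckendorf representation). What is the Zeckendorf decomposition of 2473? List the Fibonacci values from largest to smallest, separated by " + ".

1597 ≤ 2473 < 2584, so take 1597; remainder 876
610 ≤ 876 < 987, so take 610; remainder 266
233 ≤ 266 < 377, so take 233; remainder 33
21 ≤ 33 < 34, so take 21; remainder 12
8 ≤ 12 < 13, so take 8; remainder 4
3 ≤ 4 < 5, so take 3; remainder 1
1 ≤ 1 < 2, so take 1; remainder 0
So 2473 = 1597 + 610 + 233 + 21 + 8 + 3 + 1, with no two terms consecutive in the sequence.

1597 + 610 + 233 + 21 + 8 + 3 + 1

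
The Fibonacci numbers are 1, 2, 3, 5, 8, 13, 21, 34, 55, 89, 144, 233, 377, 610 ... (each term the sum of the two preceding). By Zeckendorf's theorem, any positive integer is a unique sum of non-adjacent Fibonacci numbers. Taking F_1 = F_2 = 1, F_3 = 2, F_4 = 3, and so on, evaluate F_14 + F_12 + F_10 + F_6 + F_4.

F_14 + F_12 + F_10 + F_6 + F_4 = 377 + 144 + 55 + 8 + 3 = 587.

587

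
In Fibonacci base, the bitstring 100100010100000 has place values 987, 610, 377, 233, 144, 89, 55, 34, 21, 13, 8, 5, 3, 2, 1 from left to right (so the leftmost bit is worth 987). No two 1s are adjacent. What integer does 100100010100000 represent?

1267

Summing the place values of the 1 bits: 987 + 233 + 34 + 13 = 1267.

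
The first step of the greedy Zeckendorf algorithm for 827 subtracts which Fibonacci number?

610

610 ≤ 827 < 987, so the largest Fibonacci number not exceeding 827 is 610.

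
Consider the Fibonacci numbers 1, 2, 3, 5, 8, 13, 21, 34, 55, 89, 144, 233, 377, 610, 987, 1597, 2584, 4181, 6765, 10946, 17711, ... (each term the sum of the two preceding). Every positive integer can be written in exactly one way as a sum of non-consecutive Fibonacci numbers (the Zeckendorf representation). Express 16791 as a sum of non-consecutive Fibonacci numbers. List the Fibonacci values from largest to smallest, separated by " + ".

10946 + 4181 + 1597 + 55 + 8 + 3 + 1

16791 − 10946 = 5845
5845 − 4181 = 1664
1664 − 1597 = 67
67 − 55 = 12
12 − 8 = 4
4 − 3 = 1
1 − 1 = 0
So 16791 = 10946 + 4181 + 1597 + 55 + 8 + 3 + 1, with no two terms consecutive in the sequence.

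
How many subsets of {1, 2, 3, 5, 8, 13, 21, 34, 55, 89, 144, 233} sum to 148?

4

148 = 144+3+1 = 89+55+3+1 = 89+34+21+3+1 = 89+34+13+8+3+1 — 4 representations.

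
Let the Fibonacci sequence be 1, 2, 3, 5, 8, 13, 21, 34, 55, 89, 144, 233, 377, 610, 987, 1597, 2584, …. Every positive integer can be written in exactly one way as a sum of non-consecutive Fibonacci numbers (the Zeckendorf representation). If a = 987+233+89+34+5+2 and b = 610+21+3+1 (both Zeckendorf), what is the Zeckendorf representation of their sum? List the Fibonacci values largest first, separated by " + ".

The two numbers are 1350 and 635, so their sum is 1985.
1985 − 1597 = 388
388 − 377 = 11
11 − 8 = 3
3 − 3 = 0

1597 + 377 + 8 + 3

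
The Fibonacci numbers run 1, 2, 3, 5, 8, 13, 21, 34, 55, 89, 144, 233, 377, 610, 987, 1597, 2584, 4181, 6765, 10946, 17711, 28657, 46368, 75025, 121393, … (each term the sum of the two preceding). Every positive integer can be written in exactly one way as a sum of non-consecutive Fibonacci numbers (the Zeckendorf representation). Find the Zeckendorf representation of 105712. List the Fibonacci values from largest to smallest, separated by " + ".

75025 ≤ 105712 < 121393, so take 75025; remainder 30687
28657 ≤ 30687 < 46368, so take 28657; remainder 2030
1597 ≤ 2030 < 2584, so take 1597; remainder 433
377 ≤ 433 < 610, so take 377; remainder 56
55 ≤ 56 < 89, so take 55; remainder 1
1 ≤ 1 < 2, so take 1; remainder 0
So 105712 = 75025 + 28657 + 1597 + 377 + 55 + 1, with no two terms consecutive in the sequence.

75025 + 28657 + 1597 + 377 + 55 + 1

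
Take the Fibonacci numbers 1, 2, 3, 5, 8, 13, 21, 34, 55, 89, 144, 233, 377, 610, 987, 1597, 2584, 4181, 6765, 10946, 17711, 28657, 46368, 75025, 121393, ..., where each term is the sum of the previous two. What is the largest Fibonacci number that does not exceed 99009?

75025 ≤ 99009 < 121393, so the largest Fibonacci number not exceeding 99009 is 75025.

75025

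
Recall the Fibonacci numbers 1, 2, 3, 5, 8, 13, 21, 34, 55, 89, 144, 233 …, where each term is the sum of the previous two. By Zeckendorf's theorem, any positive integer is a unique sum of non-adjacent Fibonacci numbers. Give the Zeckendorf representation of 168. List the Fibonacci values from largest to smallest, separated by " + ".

144 ≤ 168 < 233, so take 144; remainder 24
21 ≤ 24 < 34, so take 21; remainder 3
3 ≤ 3 < 5, so take 3; remainder 0
So 168 = 144 + 21 + 3, with no two terms consecutive in the sequence.

144 + 21 + 3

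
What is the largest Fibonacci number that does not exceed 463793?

317811 ≤ 463793 < 514229, so the largest Fibonacci number not exceeding 463793 is 317811.

317811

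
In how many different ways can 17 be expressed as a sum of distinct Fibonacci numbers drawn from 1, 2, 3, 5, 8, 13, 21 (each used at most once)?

2

Starting from the Zeckendorf form and repeatedly splitting a term F_k into F_{k−1} + F_{k−2} (when neither is already used) reaches every representation.
17 = 13+3+1 = 8+5+3+1 — 2 representations.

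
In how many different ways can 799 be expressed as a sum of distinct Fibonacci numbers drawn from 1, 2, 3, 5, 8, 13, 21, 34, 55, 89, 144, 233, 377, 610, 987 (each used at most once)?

Each representation comes from the Zeckendorf form by replacing some F_k with F_{k−1} + F_{k−2} where possible.
799 = 610+144+34+8+3 = 610+144+34+8+2+1 = 610+144+21+13+8+3 = … (21 more), for 24 in all.

24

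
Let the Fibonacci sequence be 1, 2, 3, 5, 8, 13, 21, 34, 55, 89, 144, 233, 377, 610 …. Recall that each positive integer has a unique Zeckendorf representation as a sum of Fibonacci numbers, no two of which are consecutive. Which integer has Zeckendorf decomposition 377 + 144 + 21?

542

377 + 144 + 21 = 542.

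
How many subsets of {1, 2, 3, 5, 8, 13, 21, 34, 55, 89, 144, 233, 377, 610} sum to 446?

446 = 377+55+13+1 = 377+55+8+5+1 = 377+34+21+13+1 = 233+144+55+13+1 = 377+55+8+3+2+1 = … (10 more), for 15 in all.

15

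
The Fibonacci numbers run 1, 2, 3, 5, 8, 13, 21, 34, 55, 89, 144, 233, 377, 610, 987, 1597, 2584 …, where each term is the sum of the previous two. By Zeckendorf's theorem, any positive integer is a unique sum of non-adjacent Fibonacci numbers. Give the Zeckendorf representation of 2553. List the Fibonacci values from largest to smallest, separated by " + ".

Greedy algorithm:
take 1597 (≤ 2553); 2553 − 1597 = 956
take 610 (≤ 956); 956 − 610 = 346
take 233 (≤ 346); 346 − 233 = 113
take 89 (≤ 113); 113 − 89 = 24
take 21 (≤ 24); 24 − 21 = 3
take 3 (≤ 3); 3 − 3 = 0
So 2553 = 1597 + 610 + 233 + 89 + 21 + 3, with no two terms consecutive in the sequence.

1597 + 610 + 233 + 89 + 21 + 3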